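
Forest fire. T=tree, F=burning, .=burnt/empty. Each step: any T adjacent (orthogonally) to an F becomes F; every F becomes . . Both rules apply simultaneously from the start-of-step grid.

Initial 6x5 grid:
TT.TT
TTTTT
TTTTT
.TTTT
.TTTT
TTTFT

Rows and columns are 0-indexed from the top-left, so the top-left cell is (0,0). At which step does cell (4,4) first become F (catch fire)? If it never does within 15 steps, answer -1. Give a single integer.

Step 1: cell (4,4)='T' (+3 fires, +1 burnt)
Step 2: cell (4,4)='F' (+4 fires, +3 burnt)
  -> target ignites at step 2
Step 3: cell (4,4)='.' (+5 fires, +4 burnt)
Step 4: cell (4,4)='.' (+4 fires, +5 burnt)
Step 5: cell (4,4)='.' (+4 fires, +4 burnt)
Step 6: cell (4,4)='.' (+3 fires, +4 burnt)
Step 7: cell (4,4)='.' (+2 fires, +3 burnt)
Step 8: cell (4,4)='.' (+1 fires, +2 burnt)
Step 9: cell (4,4)='.' (+0 fires, +1 burnt)
  fire out at step 9

2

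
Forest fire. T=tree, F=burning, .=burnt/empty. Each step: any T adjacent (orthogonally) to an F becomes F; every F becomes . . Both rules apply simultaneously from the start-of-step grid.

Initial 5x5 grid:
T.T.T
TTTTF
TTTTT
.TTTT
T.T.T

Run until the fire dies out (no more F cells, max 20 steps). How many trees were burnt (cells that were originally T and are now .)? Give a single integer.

Answer: 18

Derivation:
Step 1: +3 fires, +1 burnt (F count now 3)
Step 2: +3 fires, +3 burnt (F count now 3)
Step 3: +5 fires, +3 burnt (F count now 5)
Step 4: +3 fires, +5 burnt (F count now 3)
Step 5: +4 fires, +3 burnt (F count now 4)
Step 6: +0 fires, +4 burnt (F count now 0)
Fire out after step 6
Initially T: 19, now '.': 24
Total burnt (originally-T cells now '.'): 18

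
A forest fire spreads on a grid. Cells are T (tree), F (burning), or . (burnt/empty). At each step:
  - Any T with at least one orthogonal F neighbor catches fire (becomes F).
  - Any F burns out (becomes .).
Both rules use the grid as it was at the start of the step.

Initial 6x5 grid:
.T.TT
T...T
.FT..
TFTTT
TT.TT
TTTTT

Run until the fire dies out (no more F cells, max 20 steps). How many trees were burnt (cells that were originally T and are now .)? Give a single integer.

Step 1: +4 fires, +2 burnt (F count now 4)
Step 2: +3 fires, +4 burnt (F count now 3)
Step 3: +4 fires, +3 burnt (F count now 4)
Step 4: +2 fires, +4 burnt (F count now 2)
Step 5: +1 fires, +2 burnt (F count now 1)
Step 6: +0 fires, +1 burnt (F count now 0)
Fire out after step 6
Initially T: 19, now '.': 25
Total burnt (originally-T cells now '.'): 14

Answer: 14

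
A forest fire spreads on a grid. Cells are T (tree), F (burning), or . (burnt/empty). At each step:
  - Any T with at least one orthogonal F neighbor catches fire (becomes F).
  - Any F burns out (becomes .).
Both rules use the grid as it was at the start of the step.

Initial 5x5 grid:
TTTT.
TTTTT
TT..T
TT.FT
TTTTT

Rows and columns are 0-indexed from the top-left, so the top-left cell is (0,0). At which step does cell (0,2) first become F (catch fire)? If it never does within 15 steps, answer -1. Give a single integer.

Step 1: cell (0,2)='T' (+2 fires, +1 burnt)
Step 2: cell (0,2)='T' (+3 fires, +2 burnt)
Step 3: cell (0,2)='T' (+2 fires, +3 burnt)
Step 4: cell (0,2)='T' (+3 fires, +2 burnt)
Step 5: cell (0,2)='T' (+4 fires, +3 burnt)
Step 6: cell (0,2)='F' (+3 fires, +4 burnt)
  -> target ignites at step 6
Step 7: cell (0,2)='.' (+2 fires, +3 burnt)
Step 8: cell (0,2)='.' (+1 fires, +2 burnt)
Step 9: cell (0,2)='.' (+0 fires, +1 burnt)
  fire out at step 9

6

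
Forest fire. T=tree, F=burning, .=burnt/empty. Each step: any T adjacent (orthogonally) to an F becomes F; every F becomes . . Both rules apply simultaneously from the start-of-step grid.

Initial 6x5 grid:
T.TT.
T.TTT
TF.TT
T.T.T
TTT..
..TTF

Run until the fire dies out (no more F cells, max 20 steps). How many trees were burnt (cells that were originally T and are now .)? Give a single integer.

Answer: 10

Derivation:
Step 1: +2 fires, +2 burnt (F count now 2)
Step 2: +3 fires, +2 burnt (F count now 3)
Step 3: +3 fires, +3 burnt (F count now 3)
Step 4: +2 fires, +3 burnt (F count now 2)
Step 5: +0 fires, +2 burnt (F count now 0)
Fire out after step 5
Initially T: 18, now '.': 22
Total burnt (originally-T cells now '.'): 10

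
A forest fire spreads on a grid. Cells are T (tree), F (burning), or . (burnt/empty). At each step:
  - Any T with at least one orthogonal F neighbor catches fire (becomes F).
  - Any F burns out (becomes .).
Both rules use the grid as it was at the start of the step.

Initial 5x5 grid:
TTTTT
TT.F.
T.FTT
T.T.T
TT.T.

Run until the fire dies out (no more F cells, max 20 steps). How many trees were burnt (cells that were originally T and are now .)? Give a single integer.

Step 1: +3 fires, +2 burnt (F count now 3)
Step 2: +3 fires, +3 burnt (F count now 3)
Step 3: +2 fires, +3 burnt (F count now 2)
Step 4: +2 fires, +2 burnt (F count now 2)
Step 5: +1 fires, +2 burnt (F count now 1)
Step 6: +1 fires, +1 burnt (F count now 1)
Step 7: +1 fires, +1 burnt (F count now 1)
Step 8: +1 fires, +1 burnt (F count now 1)
Step 9: +1 fires, +1 burnt (F count now 1)
Step 10: +0 fires, +1 burnt (F count now 0)
Fire out after step 10
Initially T: 16, now '.': 24
Total burnt (originally-T cells now '.'): 15

Answer: 15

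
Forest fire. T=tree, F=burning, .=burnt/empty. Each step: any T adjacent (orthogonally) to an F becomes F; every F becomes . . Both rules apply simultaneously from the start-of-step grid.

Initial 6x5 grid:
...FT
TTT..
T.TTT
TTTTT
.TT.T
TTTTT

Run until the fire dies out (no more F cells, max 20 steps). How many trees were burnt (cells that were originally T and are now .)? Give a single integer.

Answer: 1

Derivation:
Step 1: +1 fires, +1 burnt (F count now 1)
Step 2: +0 fires, +1 burnt (F count now 0)
Fire out after step 2
Initially T: 21, now '.': 10
Total burnt (originally-T cells now '.'): 1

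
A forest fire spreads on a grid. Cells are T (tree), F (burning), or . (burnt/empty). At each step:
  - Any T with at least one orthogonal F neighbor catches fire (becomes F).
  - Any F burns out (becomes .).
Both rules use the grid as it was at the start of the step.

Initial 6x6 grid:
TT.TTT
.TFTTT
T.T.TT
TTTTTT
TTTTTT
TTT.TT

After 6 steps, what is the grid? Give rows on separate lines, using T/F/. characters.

Step 1: 3 trees catch fire, 1 burn out
  TT.TTT
  .F.FTT
  T.F.TT
  TTTTTT
  TTTTTT
  TTT.TT
Step 2: 4 trees catch fire, 3 burn out
  TF.FTT
  ....FT
  T...TT
  TTFTTT
  TTTTTT
  TTT.TT
Step 3: 7 trees catch fire, 4 burn out
  F...FT
  .....F
  T...FT
  TF.FTT
  TTFTTT
  TTT.TT
Step 4: 7 trees catch fire, 7 burn out
  .....F
  ......
  T....F
  F...FT
  TF.FTT
  TTF.TT
Step 5: 5 trees catch fire, 7 burn out
  ......
  ......
  F.....
  .....F
  F...FT
  TF..TT
Step 6: 3 trees catch fire, 5 burn out
  ......
  ......
  ......
  ......
  .....F
  F...FT

......
......
......
......
.....F
F...FT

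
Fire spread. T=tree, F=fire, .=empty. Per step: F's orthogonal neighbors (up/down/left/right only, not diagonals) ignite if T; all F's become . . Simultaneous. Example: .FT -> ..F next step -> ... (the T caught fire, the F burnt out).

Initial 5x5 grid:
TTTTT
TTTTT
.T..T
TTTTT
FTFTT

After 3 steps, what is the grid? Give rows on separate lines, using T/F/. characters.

Step 1: 4 trees catch fire, 2 burn out
  TTTTT
  TTTTT
  .T..T
  FTFTT
  .F.FT
Step 2: 3 trees catch fire, 4 burn out
  TTTTT
  TTTTT
  .T..T
  .F.FT
  ....F
Step 3: 2 trees catch fire, 3 burn out
  TTTTT
  TTTTT
  .F..T
  ....F
  .....

TTTTT
TTTTT
.F..T
....F
.....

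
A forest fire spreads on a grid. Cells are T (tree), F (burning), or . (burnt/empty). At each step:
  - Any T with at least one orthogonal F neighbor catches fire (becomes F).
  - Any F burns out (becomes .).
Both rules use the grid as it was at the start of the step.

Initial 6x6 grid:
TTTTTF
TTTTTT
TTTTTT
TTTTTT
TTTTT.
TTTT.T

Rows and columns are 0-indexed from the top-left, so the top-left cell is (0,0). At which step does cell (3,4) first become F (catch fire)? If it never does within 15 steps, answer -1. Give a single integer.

Step 1: cell (3,4)='T' (+2 fires, +1 burnt)
Step 2: cell (3,4)='T' (+3 fires, +2 burnt)
Step 3: cell (3,4)='T' (+4 fires, +3 burnt)
Step 4: cell (3,4)='F' (+4 fires, +4 burnt)
  -> target ignites at step 4
Step 5: cell (3,4)='.' (+5 fires, +4 burnt)
Step 6: cell (3,4)='.' (+4 fires, +5 burnt)
Step 7: cell (3,4)='.' (+4 fires, +4 burnt)
Step 8: cell (3,4)='.' (+3 fires, +4 burnt)
Step 9: cell (3,4)='.' (+2 fires, +3 burnt)
Step 10: cell (3,4)='.' (+1 fires, +2 burnt)
Step 11: cell (3,4)='.' (+0 fires, +1 burnt)
  fire out at step 11

4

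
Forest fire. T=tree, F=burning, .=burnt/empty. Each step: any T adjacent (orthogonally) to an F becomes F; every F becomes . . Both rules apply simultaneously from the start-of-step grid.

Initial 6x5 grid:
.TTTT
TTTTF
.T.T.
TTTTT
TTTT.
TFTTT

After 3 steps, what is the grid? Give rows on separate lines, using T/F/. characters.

Step 1: 5 trees catch fire, 2 burn out
  .TTTF
  TTTF.
  .T.T.
  TTTTT
  TFTT.
  F.FTT
Step 2: 7 trees catch fire, 5 burn out
  .TTF.
  TTF..
  .T.F.
  TFTTT
  F.FT.
  ...FT
Step 3: 8 trees catch fire, 7 burn out
  .TF..
  TF...
  .F...
  F.FFT
  ...F.
  ....F

.TF..
TF...
.F...
F.FFT
...F.
....F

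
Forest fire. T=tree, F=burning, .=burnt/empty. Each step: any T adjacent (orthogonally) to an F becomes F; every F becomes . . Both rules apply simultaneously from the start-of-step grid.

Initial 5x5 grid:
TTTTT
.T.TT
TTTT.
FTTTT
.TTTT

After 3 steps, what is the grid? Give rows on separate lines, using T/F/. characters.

Step 1: 2 trees catch fire, 1 burn out
  TTTTT
  .T.TT
  FTTT.
  .FTTT
  .TTTT
Step 2: 3 trees catch fire, 2 burn out
  TTTTT
  .T.TT
  .FTT.
  ..FTT
  .FTTT
Step 3: 4 trees catch fire, 3 burn out
  TTTTT
  .F.TT
  ..FT.
  ...FT
  ..FTT

TTTTT
.F.TT
..FT.
...FT
..FTT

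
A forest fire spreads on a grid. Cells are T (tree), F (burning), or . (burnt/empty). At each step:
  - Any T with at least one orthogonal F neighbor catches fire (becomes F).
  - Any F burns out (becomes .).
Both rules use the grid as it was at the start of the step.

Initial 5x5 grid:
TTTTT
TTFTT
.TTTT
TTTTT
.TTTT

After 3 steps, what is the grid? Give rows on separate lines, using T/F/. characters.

Step 1: 4 trees catch fire, 1 burn out
  TTFTT
  TF.FT
  .TFTT
  TTTTT
  .TTTT
Step 2: 7 trees catch fire, 4 burn out
  TF.FT
  F...F
  .F.FT
  TTFTT
  .TTTT
Step 3: 6 trees catch fire, 7 burn out
  F...F
  .....
  ....F
  TF.FT
  .TFTT

F...F
.....
....F
TF.FT
.TFTT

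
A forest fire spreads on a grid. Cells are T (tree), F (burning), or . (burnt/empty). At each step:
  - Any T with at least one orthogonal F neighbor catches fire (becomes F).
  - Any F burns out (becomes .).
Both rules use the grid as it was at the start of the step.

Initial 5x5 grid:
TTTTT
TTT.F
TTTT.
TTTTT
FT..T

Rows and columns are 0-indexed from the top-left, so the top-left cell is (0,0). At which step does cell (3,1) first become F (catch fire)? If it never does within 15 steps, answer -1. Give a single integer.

Step 1: cell (3,1)='T' (+3 fires, +2 burnt)
Step 2: cell (3,1)='F' (+3 fires, +3 burnt)
  -> target ignites at step 2
Step 3: cell (3,1)='.' (+4 fires, +3 burnt)
Step 4: cell (3,1)='.' (+6 fires, +4 burnt)
Step 5: cell (3,1)='.' (+2 fires, +6 burnt)
Step 6: cell (3,1)='.' (+1 fires, +2 burnt)
Step 7: cell (3,1)='.' (+0 fires, +1 burnt)
  fire out at step 7

2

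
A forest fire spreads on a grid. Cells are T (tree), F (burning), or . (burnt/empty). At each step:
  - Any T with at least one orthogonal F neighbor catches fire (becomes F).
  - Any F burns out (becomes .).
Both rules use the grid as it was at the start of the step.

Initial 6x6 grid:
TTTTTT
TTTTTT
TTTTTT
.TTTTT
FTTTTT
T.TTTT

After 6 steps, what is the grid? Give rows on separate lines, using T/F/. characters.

Step 1: 2 trees catch fire, 1 burn out
  TTTTTT
  TTTTTT
  TTTTTT
  .TTTTT
  .FTTTT
  F.TTTT
Step 2: 2 trees catch fire, 2 burn out
  TTTTTT
  TTTTTT
  TTTTTT
  .FTTTT
  ..FTTT
  ..TTTT
Step 3: 4 trees catch fire, 2 burn out
  TTTTTT
  TTTTTT
  TFTTTT
  ..FTTT
  ...FTT
  ..FTTT
Step 4: 6 trees catch fire, 4 burn out
  TTTTTT
  TFTTTT
  F.FTTT
  ...FTT
  ....FT
  ...FTT
Step 5: 7 trees catch fire, 6 burn out
  TFTTTT
  F.FTTT
  ...FTT
  ....FT
  .....F
  ....FT
Step 6: 6 trees catch fire, 7 burn out
  F.FTTT
  ...FTT
  ....FT
  .....F
  ......
  .....F

F.FTTT
...FTT
....FT
.....F
......
.....F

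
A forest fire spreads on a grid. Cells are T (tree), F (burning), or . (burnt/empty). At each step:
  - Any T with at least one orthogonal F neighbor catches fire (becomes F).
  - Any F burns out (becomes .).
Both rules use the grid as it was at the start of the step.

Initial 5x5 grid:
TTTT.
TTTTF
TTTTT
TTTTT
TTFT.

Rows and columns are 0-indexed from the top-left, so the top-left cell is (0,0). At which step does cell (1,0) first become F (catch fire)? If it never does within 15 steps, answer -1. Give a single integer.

Step 1: cell (1,0)='T' (+5 fires, +2 burnt)
Step 2: cell (1,0)='T' (+8 fires, +5 burnt)
Step 3: cell (1,0)='T' (+4 fires, +8 burnt)
Step 4: cell (1,0)='F' (+3 fires, +4 burnt)
  -> target ignites at step 4
Step 5: cell (1,0)='.' (+1 fires, +3 burnt)
Step 6: cell (1,0)='.' (+0 fires, +1 burnt)
  fire out at step 6

4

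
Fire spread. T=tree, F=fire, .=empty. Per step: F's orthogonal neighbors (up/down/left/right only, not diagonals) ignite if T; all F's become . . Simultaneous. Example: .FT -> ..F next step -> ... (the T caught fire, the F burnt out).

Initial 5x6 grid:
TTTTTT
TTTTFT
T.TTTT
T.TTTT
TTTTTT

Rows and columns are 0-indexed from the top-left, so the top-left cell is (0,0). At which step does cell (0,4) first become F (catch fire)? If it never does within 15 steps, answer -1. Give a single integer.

Step 1: cell (0,4)='F' (+4 fires, +1 burnt)
  -> target ignites at step 1
Step 2: cell (0,4)='.' (+6 fires, +4 burnt)
Step 3: cell (0,4)='.' (+6 fires, +6 burnt)
Step 4: cell (0,4)='.' (+5 fires, +6 burnt)
Step 5: cell (0,4)='.' (+3 fires, +5 burnt)
Step 6: cell (0,4)='.' (+2 fires, +3 burnt)
Step 7: cell (0,4)='.' (+1 fires, +2 burnt)
Step 8: cell (0,4)='.' (+0 fires, +1 burnt)
  fire out at step 8

1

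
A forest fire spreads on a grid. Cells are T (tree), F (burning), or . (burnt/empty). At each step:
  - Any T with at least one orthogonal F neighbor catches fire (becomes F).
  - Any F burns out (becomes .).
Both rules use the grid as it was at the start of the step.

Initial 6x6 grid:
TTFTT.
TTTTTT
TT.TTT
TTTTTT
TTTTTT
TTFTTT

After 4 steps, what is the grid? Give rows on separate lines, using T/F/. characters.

Step 1: 6 trees catch fire, 2 burn out
  TF.FT.
  TTFTTT
  TT.TTT
  TTTTTT
  TTFTTT
  TF.FTT
Step 2: 9 trees catch fire, 6 burn out
  F...F.
  TF.FTT
  TT.TTT
  TTFTTT
  TF.FTT
  F...FT
Step 3: 9 trees catch fire, 9 burn out
  ......
  F...FT
  TF.FTT
  TF.FTT
  F...FT
  .....F
Step 4: 6 trees catch fire, 9 burn out
  ......
  .....F
  F...FT
  F...FT
  .....F
  ......

......
.....F
F...FT
F...FT
.....F
......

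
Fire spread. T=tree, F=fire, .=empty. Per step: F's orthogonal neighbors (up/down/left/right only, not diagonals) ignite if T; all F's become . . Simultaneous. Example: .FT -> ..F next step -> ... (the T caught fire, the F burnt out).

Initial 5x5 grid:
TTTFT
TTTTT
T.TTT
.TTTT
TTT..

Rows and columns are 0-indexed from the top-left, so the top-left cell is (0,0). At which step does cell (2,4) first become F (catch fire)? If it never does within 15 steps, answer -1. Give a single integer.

Step 1: cell (2,4)='T' (+3 fires, +1 burnt)
Step 2: cell (2,4)='T' (+4 fires, +3 burnt)
Step 3: cell (2,4)='F' (+5 fires, +4 burnt)
  -> target ignites at step 3
Step 4: cell (2,4)='.' (+3 fires, +5 burnt)
Step 5: cell (2,4)='.' (+3 fires, +3 burnt)
Step 6: cell (2,4)='.' (+1 fires, +3 burnt)
Step 7: cell (2,4)='.' (+1 fires, +1 burnt)
Step 8: cell (2,4)='.' (+0 fires, +1 burnt)
  fire out at step 8

3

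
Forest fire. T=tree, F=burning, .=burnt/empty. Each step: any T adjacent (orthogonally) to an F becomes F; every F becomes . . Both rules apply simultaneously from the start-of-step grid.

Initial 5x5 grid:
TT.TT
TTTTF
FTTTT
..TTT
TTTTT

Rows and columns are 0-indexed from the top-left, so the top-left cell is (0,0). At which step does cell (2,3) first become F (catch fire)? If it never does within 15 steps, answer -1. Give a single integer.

Step 1: cell (2,3)='T' (+5 fires, +2 burnt)
Step 2: cell (2,3)='F' (+7 fires, +5 burnt)
  -> target ignites at step 2
Step 3: cell (2,3)='.' (+4 fires, +7 burnt)
Step 4: cell (2,3)='.' (+2 fires, +4 burnt)
Step 5: cell (2,3)='.' (+1 fires, +2 burnt)
Step 6: cell (2,3)='.' (+1 fires, +1 burnt)
Step 7: cell (2,3)='.' (+0 fires, +1 burnt)
  fire out at step 7

2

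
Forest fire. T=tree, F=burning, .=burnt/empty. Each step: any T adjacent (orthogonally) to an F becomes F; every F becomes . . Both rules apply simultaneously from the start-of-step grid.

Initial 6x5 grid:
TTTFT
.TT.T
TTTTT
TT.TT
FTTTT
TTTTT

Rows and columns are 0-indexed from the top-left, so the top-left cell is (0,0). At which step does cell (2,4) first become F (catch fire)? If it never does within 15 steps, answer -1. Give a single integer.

Step 1: cell (2,4)='T' (+5 fires, +2 burnt)
Step 2: cell (2,4)='T' (+7 fires, +5 burnt)
Step 3: cell (2,4)='F' (+7 fires, +7 burnt)
  -> target ignites at step 3
Step 4: cell (2,4)='.' (+5 fires, +7 burnt)
Step 5: cell (2,4)='.' (+1 fires, +5 burnt)
Step 6: cell (2,4)='.' (+0 fires, +1 burnt)
  fire out at step 6

3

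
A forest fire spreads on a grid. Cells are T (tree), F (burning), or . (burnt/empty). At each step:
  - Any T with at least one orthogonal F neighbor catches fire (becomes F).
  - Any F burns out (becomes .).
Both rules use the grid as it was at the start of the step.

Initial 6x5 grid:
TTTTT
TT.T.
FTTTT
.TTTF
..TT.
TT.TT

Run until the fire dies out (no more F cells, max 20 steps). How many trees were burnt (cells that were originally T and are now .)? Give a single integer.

Step 1: +4 fires, +2 burnt (F count now 4)
Step 2: +7 fires, +4 burnt (F count now 7)
Step 3: +4 fires, +7 burnt (F count now 4)
Step 4: +3 fires, +4 burnt (F count now 3)
Step 5: +1 fires, +3 burnt (F count now 1)
Step 6: +0 fires, +1 burnt (F count now 0)
Fire out after step 6
Initially T: 21, now '.': 28
Total burnt (originally-T cells now '.'): 19

Answer: 19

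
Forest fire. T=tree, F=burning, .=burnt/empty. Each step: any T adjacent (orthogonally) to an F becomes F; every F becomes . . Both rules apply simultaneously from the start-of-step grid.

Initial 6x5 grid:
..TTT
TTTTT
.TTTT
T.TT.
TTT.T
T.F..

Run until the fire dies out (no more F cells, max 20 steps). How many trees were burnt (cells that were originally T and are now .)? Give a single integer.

Answer: 19

Derivation:
Step 1: +1 fires, +1 burnt (F count now 1)
Step 2: +2 fires, +1 burnt (F count now 2)
Step 3: +3 fires, +2 burnt (F count now 3)
Step 4: +5 fires, +3 burnt (F count now 5)
Step 5: +4 fires, +5 burnt (F count now 4)
Step 6: +3 fires, +4 burnt (F count now 3)
Step 7: +1 fires, +3 burnt (F count now 1)
Step 8: +0 fires, +1 burnt (F count now 0)
Fire out after step 8
Initially T: 20, now '.': 29
Total burnt (originally-T cells now '.'): 19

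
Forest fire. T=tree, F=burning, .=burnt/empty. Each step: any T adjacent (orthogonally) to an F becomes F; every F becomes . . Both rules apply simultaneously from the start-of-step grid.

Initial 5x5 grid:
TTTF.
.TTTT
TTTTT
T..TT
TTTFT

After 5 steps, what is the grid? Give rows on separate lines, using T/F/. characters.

Step 1: 5 trees catch fire, 2 burn out
  TTF..
  .TTFT
  TTTTT
  T..FT
  TTF.F
Step 2: 6 trees catch fire, 5 burn out
  TF...
  .TF.F
  TTTFT
  T...F
  TF...
Step 3: 5 trees catch fire, 6 burn out
  F....
  .F...
  TTF.F
  T....
  F....
Step 4: 2 trees catch fire, 5 burn out
  .....
  .....
  TF...
  F....
  .....
Step 5: 1 trees catch fire, 2 burn out
  .....
  .....
  F....
  .....
  .....

.....
.....
F....
.....
.....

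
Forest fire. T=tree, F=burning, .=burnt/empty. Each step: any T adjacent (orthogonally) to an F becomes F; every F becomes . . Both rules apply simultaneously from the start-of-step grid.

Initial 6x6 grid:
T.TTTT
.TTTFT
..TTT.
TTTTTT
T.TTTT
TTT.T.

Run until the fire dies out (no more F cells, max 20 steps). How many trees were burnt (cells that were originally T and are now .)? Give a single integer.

Step 1: +4 fires, +1 burnt (F count now 4)
Step 2: +5 fires, +4 burnt (F count now 5)
Step 3: +6 fires, +5 burnt (F count now 6)
Step 4: +4 fires, +6 burnt (F count now 4)
Step 5: +2 fires, +4 burnt (F count now 2)
Step 6: +2 fires, +2 burnt (F count now 2)
Step 7: +2 fires, +2 burnt (F count now 2)
Step 8: +1 fires, +2 burnt (F count now 1)
Step 9: +0 fires, +1 burnt (F count now 0)
Fire out after step 9
Initially T: 27, now '.': 35
Total burnt (originally-T cells now '.'): 26

Answer: 26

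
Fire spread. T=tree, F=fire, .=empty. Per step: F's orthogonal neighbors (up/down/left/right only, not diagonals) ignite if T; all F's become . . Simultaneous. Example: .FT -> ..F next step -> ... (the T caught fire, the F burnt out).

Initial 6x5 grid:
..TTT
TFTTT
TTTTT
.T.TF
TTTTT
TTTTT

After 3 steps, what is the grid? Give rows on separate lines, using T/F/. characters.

Step 1: 6 trees catch fire, 2 burn out
  ..TTT
  F.FTT
  TFTTF
  .T.F.
  TTTTF
  TTTTT
Step 2: 9 trees catch fire, 6 burn out
  ..FTT
  ...FF
  F.FF.
  .F...
  TTTF.
  TTTTF
Step 3: 5 trees catch fire, 9 burn out
  ...FF
  .....
  .....
  .....
  TFF..
  TTTF.

...FF
.....
.....
.....
TFF..
TTTF.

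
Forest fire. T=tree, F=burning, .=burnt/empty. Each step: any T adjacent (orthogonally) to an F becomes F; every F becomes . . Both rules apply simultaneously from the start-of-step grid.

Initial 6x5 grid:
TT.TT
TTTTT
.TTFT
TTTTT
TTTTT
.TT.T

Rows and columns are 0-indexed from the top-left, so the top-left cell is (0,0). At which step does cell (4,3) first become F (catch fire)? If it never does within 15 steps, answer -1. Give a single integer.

Step 1: cell (4,3)='T' (+4 fires, +1 burnt)
Step 2: cell (4,3)='F' (+7 fires, +4 burnt)
  -> target ignites at step 2
Step 3: cell (4,3)='.' (+5 fires, +7 burnt)
Step 4: cell (4,3)='.' (+6 fires, +5 burnt)
Step 5: cell (4,3)='.' (+3 fires, +6 burnt)
Step 6: cell (4,3)='.' (+0 fires, +3 burnt)
  fire out at step 6

2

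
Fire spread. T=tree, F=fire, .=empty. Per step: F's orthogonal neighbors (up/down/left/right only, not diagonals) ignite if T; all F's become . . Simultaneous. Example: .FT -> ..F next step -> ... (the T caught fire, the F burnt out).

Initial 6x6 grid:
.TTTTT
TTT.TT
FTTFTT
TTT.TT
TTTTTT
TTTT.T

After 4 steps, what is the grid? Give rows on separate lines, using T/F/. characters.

Step 1: 5 trees catch fire, 2 burn out
  .TTTTT
  FTT.TT
  .FF.FT
  FTT.TT
  TTTTTT
  TTTT.T
Step 2: 8 trees catch fire, 5 burn out
  .TTTTT
  .FF.FT
  .....F
  .FF.FT
  FTTTTT
  TTTT.T
Step 3: 9 trees catch fire, 8 burn out
  .FFTFT
  .....F
  ......
  .....F
  .FFTFT
  FTTT.T
Step 4: 6 trees catch fire, 9 burn out
  ...F.F
  ......
  ......
  ......
  ...F.F
  .FFT.T

...F.F
......
......
......
...F.F
.FFT.T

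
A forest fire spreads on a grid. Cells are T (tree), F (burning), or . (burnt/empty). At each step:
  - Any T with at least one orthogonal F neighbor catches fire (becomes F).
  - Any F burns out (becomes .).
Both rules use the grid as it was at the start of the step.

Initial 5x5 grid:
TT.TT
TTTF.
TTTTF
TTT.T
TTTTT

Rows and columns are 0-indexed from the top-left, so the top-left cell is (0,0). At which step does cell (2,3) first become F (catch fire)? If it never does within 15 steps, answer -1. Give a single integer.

Step 1: cell (2,3)='F' (+4 fires, +2 burnt)
  -> target ignites at step 1
Step 2: cell (2,3)='.' (+4 fires, +4 burnt)
Step 3: cell (2,3)='.' (+5 fires, +4 burnt)
Step 4: cell (2,3)='.' (+4 fires, +5 burnt)
Step 5: cell (2,3)='.' (+2 fires, +4 burnt)
Step 6: cell (2,3)='.' (+1 fires, +2 burnt)
Step 7: cell (2,3)='.' (+0 fires, +1 burnt)
  fire out at step 7

1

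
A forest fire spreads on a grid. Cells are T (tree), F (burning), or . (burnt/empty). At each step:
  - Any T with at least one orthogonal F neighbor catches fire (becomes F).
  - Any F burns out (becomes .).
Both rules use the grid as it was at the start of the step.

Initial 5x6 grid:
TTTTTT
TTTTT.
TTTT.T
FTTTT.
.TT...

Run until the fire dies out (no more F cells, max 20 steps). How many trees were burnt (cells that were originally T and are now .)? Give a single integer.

Step 1: +2 fires, +1 burnt (F count now 2)
Step 2: +4 fires, +2 burnt (F count now 4)
Step 3: +5 fires, +4 burnt (F count now 5)
Step 4: +4 fires, +5 burnt (F count now 4)
Step 5: +2 fires, +4 burnt (F count now 2)
Step 6: +2 fires, +2 burnt (F count now 2)
Step 7: +1 fires, +2 burnt (F count now 1)
Step 8: +1 fires, +1 burnt (F count now 1)
Step 9: +0 fires, +1 burnt (F count now 0)
Fire out after step 9
Initially T: 22, now '.': 29
Total burnt (originally-T cells now '.'): 21

Answer: 21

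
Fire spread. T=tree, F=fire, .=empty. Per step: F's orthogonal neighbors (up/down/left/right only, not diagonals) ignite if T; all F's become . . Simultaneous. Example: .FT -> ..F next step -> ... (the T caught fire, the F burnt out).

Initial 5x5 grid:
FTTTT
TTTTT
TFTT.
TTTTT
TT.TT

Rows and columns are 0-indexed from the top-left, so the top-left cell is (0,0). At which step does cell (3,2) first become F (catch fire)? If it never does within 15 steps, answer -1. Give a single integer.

Step 1: cell (3,2)='T' (+6 fires, +2 burnt)
Step 2: cell (3,2)='F' (+6 fires, +6 burnt)
  -> target ignites at step 2
Step 3: cell (3,2)='.' (+4 fires, +6 burnt)
Step 4: cell (3,2)='.' (+4 fires, +4 burnt)
Step 5: cell (3,2)='.' (+1 fires, +4 burnt)
Step 6: cell (3,2)='.' (+0 fires, +1 burnt)
  fire out at step 6

2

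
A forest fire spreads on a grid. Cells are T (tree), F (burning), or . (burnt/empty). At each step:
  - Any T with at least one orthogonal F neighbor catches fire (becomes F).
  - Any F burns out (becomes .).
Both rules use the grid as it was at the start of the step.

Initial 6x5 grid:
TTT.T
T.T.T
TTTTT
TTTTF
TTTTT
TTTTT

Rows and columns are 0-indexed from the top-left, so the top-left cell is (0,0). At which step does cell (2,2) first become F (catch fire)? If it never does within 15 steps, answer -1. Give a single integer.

Step 1: cell (2,2)='T' (+3 fires, +1 burnt)
Step 2: cell (2,2)='T' (+5 fires, +3 burnt)
Step 3: cell (2,2)='F' (+5 fires, +5 burnt)
  -> target ignites at step 3
Step 4: cell (2,2)='.' (+5 fires, +5 burnt)
Step 5: cell (2,2)='.' (+4 fires, +5 burnt)
Step 6: cell (2,2)='.' (+3 fires, +4 burnt)
Step 7: cell (2,2)='.' (+1 fires, +3 burnt)
Step 8: cell (2,2)='.' (+0 fires, +1 burnt)
  fire out at step 8

3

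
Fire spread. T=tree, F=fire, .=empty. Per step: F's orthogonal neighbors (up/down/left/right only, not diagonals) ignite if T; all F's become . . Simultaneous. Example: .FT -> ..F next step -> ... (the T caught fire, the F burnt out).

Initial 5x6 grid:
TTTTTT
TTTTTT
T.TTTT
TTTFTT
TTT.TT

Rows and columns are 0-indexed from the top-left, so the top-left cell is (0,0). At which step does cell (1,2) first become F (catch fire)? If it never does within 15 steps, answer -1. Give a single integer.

Step 1: cell (1,2)='T' (+3 fires, +1 burnt)
Step 2: cell (1,2)='T' (+7 fires, +3 burnt)
Step 3: cell (1,2)='F' (+7 fires, +7 burnt)
  -> target ignites at step 3
Step 4: cell (1,2)='.' (+6 fires, +7 burnt)
Step 5: cell (1,2)='.' (+3 fires, +6 burnt)
Step 6: cell (1,2)='.' (+1 fires, +3 burnt)
Step 7: cell (1,2)='.' (+0 fires, +1 burnt)
  fire out at step 7

3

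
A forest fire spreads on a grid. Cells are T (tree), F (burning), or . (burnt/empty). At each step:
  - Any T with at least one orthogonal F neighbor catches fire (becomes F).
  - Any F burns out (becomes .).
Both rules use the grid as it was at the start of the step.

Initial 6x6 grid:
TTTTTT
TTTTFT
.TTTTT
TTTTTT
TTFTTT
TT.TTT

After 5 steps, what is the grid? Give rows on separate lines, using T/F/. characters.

Step 1: 7 trees catch fire, 2 burn out
  TTTTFT
  TTTF.F
  .TTTFT
  TTFTTT
  TF.FTT
  TT.TTT
Step 2: 13 trees catch fire, 7 burn out
  TTTF.F
  TTF...
  .TFF.F
  TF.FFT
  F...FT
  TF.FTT
Step 3: 8 trees catch fire, 13 burn out
  TTF...
  TF....
  .F....
  F....F
  .....F
  F...FT
Step 4: 3 trees catch fire, 8 burn out
  TF....
  F.....
  ......
  ......
  ......
  .....F
Step 5: 1 trees catch fire, 3 burn out
  F.....
  ......
  ......
  ......
  ......
  ......

F.....
......
......
......
......
......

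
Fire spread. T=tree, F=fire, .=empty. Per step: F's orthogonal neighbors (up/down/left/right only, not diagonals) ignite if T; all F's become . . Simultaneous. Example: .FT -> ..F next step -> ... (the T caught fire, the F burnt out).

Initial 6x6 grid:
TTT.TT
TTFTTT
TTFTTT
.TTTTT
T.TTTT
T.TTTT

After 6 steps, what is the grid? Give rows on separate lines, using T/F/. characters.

Step 1: 6 trees catch fire, 2 burn out
  TTF.TT
  TF.FTT
  TF.FTT
  .TFTTT
  T.TTTT
  T.TTTT
Step 2: 8 trees catch fire, 6 burn out
  TF..TT
  F...FT
  F...FT
  .F.FTT
  T.FTTT
  T.TTTT
Step 3: 7 trees catch fire, 8 burn out
  F...FT
  .....F
  .....F
  ....FT
  T..FTT
  T.FTTT
Step 4: 4 trees catch fire, 7 burn out
  .....F
  ......
  ......
  .....F
  T...FT
  T..FTT
Step 5: 2 trees catch fire, 4 burn out
  ......
  ......
  ......
  ......
  T....F
  T...FT
Step 6: 1 trees catch fire, 2 burn out
  ......
  ......
  ......
  ......
  T.....
  T....F

......
......
......
......
T.....
T....F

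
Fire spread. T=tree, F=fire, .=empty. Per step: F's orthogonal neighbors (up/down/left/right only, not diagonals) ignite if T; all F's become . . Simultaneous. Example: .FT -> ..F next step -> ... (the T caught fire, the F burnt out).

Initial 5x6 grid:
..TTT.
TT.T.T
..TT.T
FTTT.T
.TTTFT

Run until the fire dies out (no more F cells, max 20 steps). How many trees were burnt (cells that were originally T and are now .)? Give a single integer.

Step 1: +3 fires, +2 burnt (F count now 3)
Step 2: +5 fires, +3 burnt (F count now 5)
Step 3: +3 fires, +5 burnt (F count now 3)
Step 4: +2 fires, +3 burnt (F count now 2)
Step 5: +1 fires, +2 burnt (F count now 1)
Step 6: +2 fires, +1 burnt (F count now 2)
Step 7: +0 fires, +2 burnt (F count now 0)
Fire out after step 7
Initially T: 18, now '.': 28
Total burnt (originally-T cells now '.'): 16

Answer: 16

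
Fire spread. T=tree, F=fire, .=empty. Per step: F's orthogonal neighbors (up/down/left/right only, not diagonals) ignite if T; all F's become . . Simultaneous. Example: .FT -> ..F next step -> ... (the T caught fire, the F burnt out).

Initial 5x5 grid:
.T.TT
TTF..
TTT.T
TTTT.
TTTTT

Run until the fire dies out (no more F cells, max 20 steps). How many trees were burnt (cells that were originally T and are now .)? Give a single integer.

Answer: 15

Derivation:
Step 1: +2 fires, +1 burnt (F count now 2)
Step 2: +4 fires, +2 burnt (F count now 4)
Step 3: +4 fires, +4 burnt (F count now 4)
Step 4: +3 fires, +4 burnt (F count now 3)
Step 5: +2 fires, +3 burnt (F count now 2)
Step 6: +0 fires, +2 burnt (F count now 0)
Fire out after step 6
Initially T: 18, now '.': 22
Total burnt (originally-T cells now '.'): 15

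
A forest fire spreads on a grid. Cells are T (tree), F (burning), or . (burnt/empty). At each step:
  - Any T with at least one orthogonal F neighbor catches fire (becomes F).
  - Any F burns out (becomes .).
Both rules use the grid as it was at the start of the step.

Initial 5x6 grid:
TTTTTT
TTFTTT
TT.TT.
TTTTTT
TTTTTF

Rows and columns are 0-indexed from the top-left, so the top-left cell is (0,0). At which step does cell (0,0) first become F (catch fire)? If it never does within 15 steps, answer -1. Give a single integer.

Step 1: cell (0,0)='T' (+5 fires, +2 burnt)
Step 2: cell (0,0)='T' (+8 fires, +5 burnt)
Step 3: cell (0,0)='F' (+8 fires, +8 burnt)
  -> target ignites at step 3
Step 4: cell (0,0)='.' (+4 fires, +8 burnt)
Step 5: cell (0,0)='.' (+1 fires, +4 burnt)
Step 6: cell (0,0)='.' (+0 fires, +1 burnt)
  fire out at step 6

3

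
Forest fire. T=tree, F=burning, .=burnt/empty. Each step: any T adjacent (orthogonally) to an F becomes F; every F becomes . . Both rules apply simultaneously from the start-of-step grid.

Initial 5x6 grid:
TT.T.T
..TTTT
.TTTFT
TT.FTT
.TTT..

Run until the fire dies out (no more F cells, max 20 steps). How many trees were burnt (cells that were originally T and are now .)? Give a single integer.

Answer: 17

Derivation:
Step 1: +5 fires, +2 burnt (F count now 5)
Step 2: +5 fires, +5 burnt (F count now 5)
Step 3: +5 fires, +5 burnt (F count now 5)
Step 4: +1 fires, +5 burnt (F count now 1)
Step 5: +1 fires, +1 burnt (F count now 1)
Step 6: +0 fires, +1 burnt (F count now 0)
Fire out after step 6
Initially T: 19, now '.': 28
Total burnt (originally-T cells now '.'): 17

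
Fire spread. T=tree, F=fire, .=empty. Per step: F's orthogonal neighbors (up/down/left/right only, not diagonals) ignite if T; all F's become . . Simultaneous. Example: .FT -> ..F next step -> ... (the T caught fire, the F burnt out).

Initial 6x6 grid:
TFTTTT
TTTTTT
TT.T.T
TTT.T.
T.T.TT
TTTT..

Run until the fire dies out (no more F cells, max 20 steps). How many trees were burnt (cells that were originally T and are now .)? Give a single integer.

Step 1: +3 fires, +1 burnt (F count now 3)
Step 2: +4 fires, +3 burnt (F count now 4)
Step 3: +4 fires, +4 burnt (F count now 4)
Step 4: +5 fires, +4 burnt (F count now 5)
Step 5: +3 fires, +5 burnt (F count now 3)
Step 6: +3 fires, +3 burnt (F count now 3)
Step 7: +2 fires, +3 burnt (F count now 2)
Step 8: +0 fires, +2 burnt (F count now 0)
Fire out after step 8
Initially T: 27, now '.': 33
Total burnt (originally-T cells now '.'): 24

Answer: 24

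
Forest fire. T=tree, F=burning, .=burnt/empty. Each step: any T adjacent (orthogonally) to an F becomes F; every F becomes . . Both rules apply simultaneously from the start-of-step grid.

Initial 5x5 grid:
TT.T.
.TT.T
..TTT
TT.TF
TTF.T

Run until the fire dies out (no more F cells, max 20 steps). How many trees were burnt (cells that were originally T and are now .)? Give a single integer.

Answer: 14

Derivation:
Step 1: +4 fires, +2 burnt (F count now 4)
Step 2: +4 fires, +4 burnt (F count now 4)
Step 3: +2 fires, +4 burnt (F count now 2)
Step 4: +1 fires, +2 burnt (F count now 1)
Step 5: +1 fires, +1 burnt (F count now 1)
Step 6: +1 fires, +1 burnt (F count now 1)
Step 7: +1 fires, +1 burnt (F count now 1)
Step 8: +0 fires, +1 burnt (F count now 0)
Fire out after step 8
Initially T: 15, now '.': 24
Total burnt (originally-T cells now '.'): 14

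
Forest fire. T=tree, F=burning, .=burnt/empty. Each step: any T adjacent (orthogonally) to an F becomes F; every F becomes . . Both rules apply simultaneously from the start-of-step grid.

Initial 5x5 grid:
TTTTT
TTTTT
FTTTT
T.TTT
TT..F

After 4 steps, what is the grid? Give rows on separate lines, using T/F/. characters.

Step 1: 4 trees catch fire, 2 burn out
  TTTTT
  FTTTT
  .FTTT
  F.TTF
  TT...
Step 2: 6 trees catch fire, 4 burn out
  FTTTT
  .FTTT
  ..FTF
  ..TF.
  FT...
Step 3: 6 trees catch fire, 6 burn out
  .FTTT
  ..FTF
  ...F.
  ..F..
  .F...
Step 4: 3 trees catch fire, 6 burn out
  ..FTF
  ...F.
  .....
  .....
  .....

..FTF
...F.
.....
.....
.....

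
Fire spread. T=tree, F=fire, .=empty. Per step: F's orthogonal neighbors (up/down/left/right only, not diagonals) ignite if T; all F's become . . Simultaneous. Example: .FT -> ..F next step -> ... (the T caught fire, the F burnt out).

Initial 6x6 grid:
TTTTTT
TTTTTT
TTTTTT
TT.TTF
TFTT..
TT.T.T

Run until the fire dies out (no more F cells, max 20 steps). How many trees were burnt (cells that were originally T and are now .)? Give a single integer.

Step 1: +6 fires, +2 burnt (F count now 6)
Step 2: +7 fires, +6 burnt (F count now 7)
Step 3: +7 fires, +7 burnt (F count now 7)
Step 4: +5 fires, +7 burnt (F count now 5)
Step 5: +3 fires, +5 burnt (F count now 3)
Step 6: +0 fires, +3 burnt (F count now 0)
Fire out after step 6
Initially T: 29, now '.': 35
Total burnt (originally-T cells now '.'): 28

Answer: 28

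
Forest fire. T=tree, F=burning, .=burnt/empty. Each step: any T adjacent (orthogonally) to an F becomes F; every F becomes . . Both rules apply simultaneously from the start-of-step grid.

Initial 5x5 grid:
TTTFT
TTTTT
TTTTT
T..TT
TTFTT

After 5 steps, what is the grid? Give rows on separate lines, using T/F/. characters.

Step 1: 5 trees catch fire, 2 burn out
  TTF.F
  TTTFT
  TTTTT
  T..TT
  TF.FT
Step 2: 7 trees catch fire, 5 burn out
  TF...
  TTF.F
  TTTFT
  T..FT
  F...F
Step 3: 6 trees catch fire, 7 burn out
  F....
  TF...
  TTF.F
  F...F
  .....
Step 4: 3 trees catch fire, 6 burn out
  .....
  F....
  FF...
  .....
  .....
Step 5: 0 trees catch fire, 3 burn out
  .....
  .....
  .....
  .....
  .....

.....
.....
.....
.....
.....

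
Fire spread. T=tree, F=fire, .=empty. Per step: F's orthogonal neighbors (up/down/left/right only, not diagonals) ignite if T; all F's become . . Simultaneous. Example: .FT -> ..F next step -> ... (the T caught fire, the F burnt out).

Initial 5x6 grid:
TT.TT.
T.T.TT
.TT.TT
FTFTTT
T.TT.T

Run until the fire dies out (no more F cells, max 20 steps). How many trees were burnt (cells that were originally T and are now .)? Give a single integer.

Step 1: +5 fires, +2 burnt (F count now 5)
Step 2: +4 fires, +5 burnt (F count now 4)
Step 3: +2 fires, +4 burnt (F count now 2)
Step 4: +3 fires, +2 burnt (F count now 3)
Step 5: +2 fires, +3 burnt (F count now 2)
Step 6: +1 fires, +2 burnt (F count now 1)
Step 7: +0 fires, +1 burnt (F count now 0)
Fire out after step 7
Initially T: 20, now '.': 27
Total burnt (originally-T cells now '.'): 17

Answer: 17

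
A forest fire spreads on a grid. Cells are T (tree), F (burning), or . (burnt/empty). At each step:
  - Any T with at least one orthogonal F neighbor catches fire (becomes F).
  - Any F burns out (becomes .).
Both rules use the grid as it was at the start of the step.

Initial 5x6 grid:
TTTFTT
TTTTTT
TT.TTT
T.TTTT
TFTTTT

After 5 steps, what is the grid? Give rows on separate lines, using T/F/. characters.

Step 1: 5 trees catch fire, 2 burn out
  TTF.FT
  TTTFTT
  TT.TTT
  T.TTTT
  F.FTTT
Step 2: 8 trees catch fire, 5 burn out
  TF...F
  TTF.FT
  TT.FTT
  F.FTTT
  ...FTT
Step 3: 7 trees catch fire, 8 burn out
  F.....
  TF...F
  FT..FT
  ...FTT
  ....FT
Step 4: 5 trees catch fire, 7 burn out
  ......
  F.....
  .F...F
  ....FT
  .....F
Step 5: 1 trees catch fire, 5 burn out
  ......
  ......
  ......
  .....F
  ......

......
......
......
.....F
......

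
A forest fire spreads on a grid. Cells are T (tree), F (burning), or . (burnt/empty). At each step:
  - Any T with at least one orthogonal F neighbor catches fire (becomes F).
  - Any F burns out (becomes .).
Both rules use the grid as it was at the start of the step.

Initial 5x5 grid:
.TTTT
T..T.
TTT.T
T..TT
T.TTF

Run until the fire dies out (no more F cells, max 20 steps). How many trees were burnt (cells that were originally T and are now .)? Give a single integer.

Step 1: +2 fires, +1 burnt (F count now 2)
Step 2: +3 fires, +2 burnt (F count now 3)
Step 3: +0 fires, +3 burnt (F count now 0)
Fire out after step 3
Initially T: 16, now '.': 14
Total burnt (originally-T cells now '.'): 5

Answer: 5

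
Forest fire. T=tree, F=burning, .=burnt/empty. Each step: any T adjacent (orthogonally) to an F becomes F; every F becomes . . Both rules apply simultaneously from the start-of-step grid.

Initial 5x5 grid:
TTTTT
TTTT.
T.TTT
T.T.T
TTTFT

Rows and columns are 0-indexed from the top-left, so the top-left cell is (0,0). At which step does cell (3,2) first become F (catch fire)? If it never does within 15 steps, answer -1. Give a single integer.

Step 1: cell (3,2)='T' (+2 fires, +1 burnt)
Step 2: cell (3,2)='F' (+3 fires, +2 burnt)
  -> target ignites at step 2
Step 3: cell (3,2)='.' (+3 fires, +3 burnt)
Step 4: cell (3,2)='.' (+3 fires, +3 burnt)
Step 5: cell (3,2)='.' (+4 fires, +3 burnt)
Step 6: cell (3,2)='.' (+3 fires, +4 burnt)
Step 7: cell (3,2)='.' (+2 fires, +3 burnt)
Step 8: cell (3,2)='.' (+0 fires, +2 burnt)
  fire out at step 8

2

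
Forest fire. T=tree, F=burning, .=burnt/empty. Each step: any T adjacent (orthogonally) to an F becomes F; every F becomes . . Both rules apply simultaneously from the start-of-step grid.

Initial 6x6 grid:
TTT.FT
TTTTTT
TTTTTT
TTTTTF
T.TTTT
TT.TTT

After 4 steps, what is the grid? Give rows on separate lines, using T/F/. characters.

Step 1: 5 trees catch fire, 2 burn out
  TTT..F
  TTTTFT
  TTTTTF
  TTTTF.
  T.TTTF
  TT.TTT
Step 2: 6 trees catch fire, 5 burn out
  TTT...
  TTTF.F
  TTTTF.
  TTTF..
  T.TTF.
  TT.TTF
Step 3: 5 trees catch fire, 6 burn out
  TTT...
  TTF...
  TTTF..
  TTF...
  T.TF..
  TT.TF.
Step 4: 6 trees catch fire, 5 burn out
  TTF...
  TF....
  TTF...
  TF....
  T.F...
  TT.F..

TTF...
TF....
TTF...
TF....
T.F...
TT.F..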